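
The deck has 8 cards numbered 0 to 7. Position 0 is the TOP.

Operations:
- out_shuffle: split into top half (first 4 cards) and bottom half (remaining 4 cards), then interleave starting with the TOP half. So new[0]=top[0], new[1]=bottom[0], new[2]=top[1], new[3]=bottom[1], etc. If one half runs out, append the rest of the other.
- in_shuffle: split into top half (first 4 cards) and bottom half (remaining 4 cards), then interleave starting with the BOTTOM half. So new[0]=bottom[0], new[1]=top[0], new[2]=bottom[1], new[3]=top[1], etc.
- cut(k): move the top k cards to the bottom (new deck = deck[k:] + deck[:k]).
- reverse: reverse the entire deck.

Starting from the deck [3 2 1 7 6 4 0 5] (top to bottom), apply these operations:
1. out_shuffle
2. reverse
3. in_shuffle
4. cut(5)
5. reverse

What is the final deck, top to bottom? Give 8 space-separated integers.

Answer: 6 7 2 5 4 1 3 0

Derivation:
After op 1 (out_shuffle): [3 6 2 4 1 0 7 5]
After op 2 (reverse): [5 7 0 1 4 2 6 3]
After op 3 (in_shuffle): [4 5 2 7 6 0 3 1]
After op 4 (cut(5)): [0 3 1 4 5 2 7 6]
After op 5 (reverse): [6 7 2 5 4 1 3 0]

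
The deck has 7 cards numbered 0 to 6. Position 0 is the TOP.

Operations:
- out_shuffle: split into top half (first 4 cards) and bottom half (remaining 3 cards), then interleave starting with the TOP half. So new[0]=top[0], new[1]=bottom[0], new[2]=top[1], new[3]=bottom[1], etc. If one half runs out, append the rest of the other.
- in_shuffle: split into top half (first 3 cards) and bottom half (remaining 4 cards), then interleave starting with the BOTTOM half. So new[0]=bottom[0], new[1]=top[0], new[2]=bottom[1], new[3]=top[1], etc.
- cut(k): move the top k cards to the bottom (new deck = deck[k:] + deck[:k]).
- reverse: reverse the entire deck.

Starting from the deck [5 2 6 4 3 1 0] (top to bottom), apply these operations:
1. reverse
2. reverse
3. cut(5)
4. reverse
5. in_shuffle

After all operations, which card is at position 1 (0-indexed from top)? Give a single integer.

After op 1 (reverse): [0 1 3 4 6 2 5]
After op 2 (reverse): [5 2 6 4 3 1 0]
After op 3 (cut(5)): [1 0 5 2 6 4 3]
After op 4 (reverse): [3 4 6 2 5 0 1]
After op 5 (in_shuffle): [2 3 5 4 0 6 1]
Position 1: card 3.

Answer: 3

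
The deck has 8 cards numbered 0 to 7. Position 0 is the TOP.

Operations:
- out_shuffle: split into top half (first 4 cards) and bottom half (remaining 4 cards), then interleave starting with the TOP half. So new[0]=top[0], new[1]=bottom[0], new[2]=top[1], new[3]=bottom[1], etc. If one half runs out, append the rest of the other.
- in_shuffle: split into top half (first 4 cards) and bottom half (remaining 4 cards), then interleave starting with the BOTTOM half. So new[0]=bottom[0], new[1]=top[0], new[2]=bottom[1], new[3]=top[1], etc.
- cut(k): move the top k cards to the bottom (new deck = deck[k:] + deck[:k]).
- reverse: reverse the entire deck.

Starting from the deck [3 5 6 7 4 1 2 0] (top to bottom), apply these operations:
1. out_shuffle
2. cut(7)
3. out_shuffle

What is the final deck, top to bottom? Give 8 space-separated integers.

After op 1 (out_shuffle): [3 4 5 1 6 2 7 0]
After op 2 (cut(7)): [0 3 4 5 1 6 2 7]
After op 3 (out_shuffle): [0 1 3 6 4 2 5 7]

Answer: 0 1 3 6 4 2 5 7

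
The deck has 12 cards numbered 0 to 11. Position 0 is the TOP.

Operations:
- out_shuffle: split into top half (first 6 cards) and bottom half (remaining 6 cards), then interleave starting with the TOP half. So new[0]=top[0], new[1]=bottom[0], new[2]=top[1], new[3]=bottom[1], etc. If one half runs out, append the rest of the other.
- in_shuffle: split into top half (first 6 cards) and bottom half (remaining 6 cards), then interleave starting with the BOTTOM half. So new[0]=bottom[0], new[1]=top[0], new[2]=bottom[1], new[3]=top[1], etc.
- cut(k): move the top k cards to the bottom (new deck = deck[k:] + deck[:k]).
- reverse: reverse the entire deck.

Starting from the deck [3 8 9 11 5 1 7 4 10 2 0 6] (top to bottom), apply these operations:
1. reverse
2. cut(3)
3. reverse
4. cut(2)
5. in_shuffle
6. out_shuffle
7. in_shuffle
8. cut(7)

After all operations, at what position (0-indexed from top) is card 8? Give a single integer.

After op 1 (reverse): [6 0 2 10 4 7 1 5 11 9 8 3]
After op 2 (cut(3)): [10 4 7 1 5 11 9 8 3 6 0 2]
After op 3 (reverse): [2 0 6 3 8 9 11 5 1 7 4 10]
After op 4 (cut(2)): [6 3 8 9 11 5 1 7 4 10 2 0]
After op 5 (in_shuffle): [1 6 7 3 4 8 10 9 2 11 0 5]
After op 6 (out_shuffle): [1 10 6 9 7 2 3 11 4 0 8 5]
After op 7 (in_shuffle): [3 1 11 10 4 6 0 9 8 7 5 2]
After op 8 (cut(7)): [9 8 7 5 2 3 1 11 10 4 6 0]
Card 8 is at position 1.

Answer: 1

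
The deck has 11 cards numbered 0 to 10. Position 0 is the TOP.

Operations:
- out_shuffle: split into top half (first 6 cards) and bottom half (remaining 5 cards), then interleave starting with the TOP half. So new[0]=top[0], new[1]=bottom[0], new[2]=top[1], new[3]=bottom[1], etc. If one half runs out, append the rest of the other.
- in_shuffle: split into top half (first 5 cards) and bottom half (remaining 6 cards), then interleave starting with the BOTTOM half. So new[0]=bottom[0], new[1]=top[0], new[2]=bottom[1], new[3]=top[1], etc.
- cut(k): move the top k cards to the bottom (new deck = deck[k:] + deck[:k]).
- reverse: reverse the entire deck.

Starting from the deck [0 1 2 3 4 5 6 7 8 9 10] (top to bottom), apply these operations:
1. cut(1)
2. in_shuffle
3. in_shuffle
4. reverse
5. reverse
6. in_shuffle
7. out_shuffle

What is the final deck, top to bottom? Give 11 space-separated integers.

After op 1 (cut(1)): [1 2 3 4 5 6 7 8 9 10 0]
After op 2 (in_shuffle): [6 1 7 2 8 3 9 4 10 5 0]
After op 3 (in_shuffle): [3 6 9 1 4 7 10 2 5 8 0]
After op 4 (reverse): [0 8 5 2 10 7 4 1 9 6 3]
After op 5 (reverse): [3 6 9 1 4 7 10 2 5 8 0]
After op 6 (in_shuffle): [7 3 10 6 2 9 5 1 8 4 0]
After op 7 (out_shuffle): [7 5 3 1 10 8 6 4 2 0 9]

Answer: 7 5 3 1 10 8 6 4 2 0 9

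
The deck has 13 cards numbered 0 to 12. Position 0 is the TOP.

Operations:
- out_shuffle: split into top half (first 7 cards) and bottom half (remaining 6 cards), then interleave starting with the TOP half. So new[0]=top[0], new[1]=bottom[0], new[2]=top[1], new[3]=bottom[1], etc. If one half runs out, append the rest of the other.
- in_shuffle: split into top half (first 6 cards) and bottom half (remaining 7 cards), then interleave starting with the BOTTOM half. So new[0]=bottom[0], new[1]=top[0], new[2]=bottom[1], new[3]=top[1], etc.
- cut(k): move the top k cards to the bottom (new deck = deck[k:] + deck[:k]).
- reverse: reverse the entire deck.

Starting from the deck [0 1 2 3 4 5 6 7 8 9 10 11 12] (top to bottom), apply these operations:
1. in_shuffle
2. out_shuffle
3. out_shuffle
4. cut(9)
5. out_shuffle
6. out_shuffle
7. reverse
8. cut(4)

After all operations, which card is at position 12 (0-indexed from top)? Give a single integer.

Answer: 7

Derivation:
After op 1 (in_shuffle): [6 0 7 1 8 2 9 3 10 4 11 5 12]
After op 2 (out_shuffle): [6 3 0 10 7 4 1 11 8 5 2 12 9]
After op 3 (out_shuffle): [6 11 3 8 0 5 10 2 7 12 4 9 1]
After op 4 (cut(9)): [12 4 9 1 6 11 3 8 0 5 10 2 7]
After op 5 (out_shuffle): [12 8 4 0 9 5 1 10 6 2 11 7 3]
After op 6 (out_shuffle): [12 10 8 6 4 2 0 11 9 7 5 3 1]
After op 7 (reverse): [1 3 5 7 9 11 0 2 4 6 8 10 12]
After op 8 (cut(4)): [9 11 0 2 4 6 8 10 12 1 3 5 7]
Position 12: card 7.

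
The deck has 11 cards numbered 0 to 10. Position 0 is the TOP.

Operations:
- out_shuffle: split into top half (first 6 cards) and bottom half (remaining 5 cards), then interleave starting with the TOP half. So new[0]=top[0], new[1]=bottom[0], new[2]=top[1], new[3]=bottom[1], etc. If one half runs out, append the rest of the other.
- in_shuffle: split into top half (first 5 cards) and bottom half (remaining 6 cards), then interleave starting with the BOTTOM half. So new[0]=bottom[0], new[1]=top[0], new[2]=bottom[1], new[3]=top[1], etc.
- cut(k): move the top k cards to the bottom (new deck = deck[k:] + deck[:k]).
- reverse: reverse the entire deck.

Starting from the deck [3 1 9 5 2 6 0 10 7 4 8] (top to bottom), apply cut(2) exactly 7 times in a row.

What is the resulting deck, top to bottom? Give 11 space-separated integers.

After op 1 (cut(2)): [9 5 2 6 0 10 7 4 8 3 1]
After op 2 (cut(2)): [2 6 0 10 7 4 8 3 1 9 5]
After op 3 (cut(2)): [0 10 7 4 8 3 1 9 5 2 6]
After op 4 (cut(2)): [7 4 8 3 1 9 5 2 6 0 10]
After op 5 (cut(2)): [8 3 1 9 5 2 6 0 10 7 4]
After op 6 (cut(2)): [1 9 5 2 6 0 10 7 4 8 3]
After op 7 (cut(2)): [5 2 6 0 10 7 4 8 3 1 9]

Answer: 5 2 6 0 10 7 4 8 3 1 9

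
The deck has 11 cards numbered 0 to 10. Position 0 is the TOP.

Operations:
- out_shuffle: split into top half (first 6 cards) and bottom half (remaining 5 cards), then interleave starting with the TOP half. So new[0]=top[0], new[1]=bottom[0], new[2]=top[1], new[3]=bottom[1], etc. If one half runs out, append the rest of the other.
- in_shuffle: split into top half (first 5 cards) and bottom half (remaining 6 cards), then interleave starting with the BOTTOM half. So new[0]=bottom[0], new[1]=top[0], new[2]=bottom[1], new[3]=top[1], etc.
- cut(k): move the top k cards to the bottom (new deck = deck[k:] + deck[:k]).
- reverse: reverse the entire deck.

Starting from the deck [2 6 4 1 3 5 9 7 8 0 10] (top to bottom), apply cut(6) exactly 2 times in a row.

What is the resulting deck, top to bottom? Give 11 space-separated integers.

Answer: 6 4 1 3 5 9 7 8 0 10 2

Derivation:
After op 1 (cut(6)): [9 7 8 0 10 2 6 4 1 3 5]
After op 2 (cut(6)): [6 4 1 3 5 9 7 8 0 10 2]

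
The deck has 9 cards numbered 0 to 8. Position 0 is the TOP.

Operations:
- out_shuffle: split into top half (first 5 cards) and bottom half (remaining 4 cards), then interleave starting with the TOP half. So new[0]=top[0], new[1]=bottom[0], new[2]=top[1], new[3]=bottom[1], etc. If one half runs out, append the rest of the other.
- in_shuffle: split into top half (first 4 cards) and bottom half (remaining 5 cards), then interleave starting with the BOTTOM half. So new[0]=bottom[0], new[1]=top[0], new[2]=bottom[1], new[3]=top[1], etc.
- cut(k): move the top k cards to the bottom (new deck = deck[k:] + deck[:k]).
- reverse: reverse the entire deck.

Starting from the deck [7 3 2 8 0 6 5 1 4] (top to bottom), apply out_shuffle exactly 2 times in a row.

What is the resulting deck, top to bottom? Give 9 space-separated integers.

Answer: 7 1 6 8 3 4 5 0 2

Derivation:
After op 1 (out_shuffle): [7 6 3 5 2 1 8 4 0]
After op 2 (out_shuffle): [7 1 6 8 3 4 5 0 2]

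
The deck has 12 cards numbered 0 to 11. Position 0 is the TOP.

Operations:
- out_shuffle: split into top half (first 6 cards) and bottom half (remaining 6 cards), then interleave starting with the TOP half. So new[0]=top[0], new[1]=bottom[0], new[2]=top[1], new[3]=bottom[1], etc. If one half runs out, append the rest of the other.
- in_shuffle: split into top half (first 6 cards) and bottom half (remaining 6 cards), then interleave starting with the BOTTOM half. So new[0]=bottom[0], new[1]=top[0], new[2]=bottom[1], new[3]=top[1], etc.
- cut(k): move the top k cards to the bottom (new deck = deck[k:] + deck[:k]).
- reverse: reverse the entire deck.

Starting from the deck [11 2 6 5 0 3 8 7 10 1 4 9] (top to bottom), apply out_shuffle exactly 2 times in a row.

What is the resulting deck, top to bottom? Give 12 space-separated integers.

Answer: 11 5 8 1 2 0 7 4 6 3 10 9

Derivation:
After op 1 (out_shuffle): [11 8 2 7 6 10 5 1 0 4 3 9]
After op 2 (out_shuffle): [11 5 8 1 2 0 7 4 6 3 10 9]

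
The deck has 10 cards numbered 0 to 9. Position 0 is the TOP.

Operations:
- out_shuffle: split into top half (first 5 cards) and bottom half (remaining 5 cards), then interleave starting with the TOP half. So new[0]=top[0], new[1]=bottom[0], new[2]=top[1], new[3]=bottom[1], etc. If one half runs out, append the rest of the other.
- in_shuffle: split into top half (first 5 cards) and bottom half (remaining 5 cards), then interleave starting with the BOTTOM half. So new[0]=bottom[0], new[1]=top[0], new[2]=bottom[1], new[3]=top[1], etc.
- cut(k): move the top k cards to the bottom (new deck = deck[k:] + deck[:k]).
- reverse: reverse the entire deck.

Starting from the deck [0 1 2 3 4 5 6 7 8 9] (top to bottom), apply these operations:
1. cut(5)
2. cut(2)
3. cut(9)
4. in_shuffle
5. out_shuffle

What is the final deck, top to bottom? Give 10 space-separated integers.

After op 1 (cut(5)): [5 6 7 8 9 0 1 2 3 4]
After op 2 (cut(2)): [7 8 9 0 1 2 3 4 5 6]
After op 3 (cut(9)): [6 7 8 9 0 1 2 3 4 5]
After op 4 (in_shuffle): [1 6 2 7 3 8 4 9 5 0]
After op 5 (out_shuffle): [1 8 6 4 2 9 7 5 3 0]

Answer: 1 8 6 4 2 9 7 5 3 0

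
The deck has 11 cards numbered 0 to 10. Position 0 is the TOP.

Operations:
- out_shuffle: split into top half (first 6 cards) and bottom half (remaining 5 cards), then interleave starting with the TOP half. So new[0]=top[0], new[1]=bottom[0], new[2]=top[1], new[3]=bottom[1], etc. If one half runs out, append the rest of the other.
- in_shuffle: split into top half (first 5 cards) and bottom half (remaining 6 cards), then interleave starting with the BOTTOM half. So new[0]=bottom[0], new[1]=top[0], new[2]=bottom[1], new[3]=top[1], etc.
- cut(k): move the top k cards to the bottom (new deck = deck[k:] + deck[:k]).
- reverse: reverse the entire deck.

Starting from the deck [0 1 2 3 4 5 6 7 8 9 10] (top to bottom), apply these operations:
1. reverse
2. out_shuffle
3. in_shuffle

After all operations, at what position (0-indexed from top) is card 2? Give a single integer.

Answer: 0

Derivation:
After op 1 (reverse): [10 9 8 7 6 5 4 3 2 1 0]
After op 2 (out_shuffle): [10 4 9 3 8 2 7 1 6 0 5]
After op 3 (in_shuffle): [2 10 7 4 1 9 6 3 0 8 5]
Card 2 is at position 0.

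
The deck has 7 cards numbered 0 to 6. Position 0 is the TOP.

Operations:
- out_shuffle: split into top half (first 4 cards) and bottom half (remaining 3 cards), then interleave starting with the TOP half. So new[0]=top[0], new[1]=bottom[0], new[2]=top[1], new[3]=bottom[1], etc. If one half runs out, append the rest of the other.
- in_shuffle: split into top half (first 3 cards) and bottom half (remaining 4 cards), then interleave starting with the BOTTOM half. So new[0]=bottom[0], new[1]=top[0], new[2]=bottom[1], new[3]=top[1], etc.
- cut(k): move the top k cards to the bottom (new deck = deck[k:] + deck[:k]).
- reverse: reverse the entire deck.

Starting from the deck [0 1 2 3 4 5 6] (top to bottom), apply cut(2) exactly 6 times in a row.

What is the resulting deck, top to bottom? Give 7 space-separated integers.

After op 1 (cut(2)): [2 3 4 5 6 0 1]
After op 2 (cut(2)): [4 5 6 0 1 2 3]
After op 3 (cut(2)): [6 0 1 2 3 4 5]
After op 4 (cut(2)): [1 2 3 4 5 6 0]
After op 5 (cut(2)): [3 4 5 6 0 1 2]
After op 6 (cut(2)): [5 6 0 1 2 3 4]

Answer: 5 6 0 1 2 3 4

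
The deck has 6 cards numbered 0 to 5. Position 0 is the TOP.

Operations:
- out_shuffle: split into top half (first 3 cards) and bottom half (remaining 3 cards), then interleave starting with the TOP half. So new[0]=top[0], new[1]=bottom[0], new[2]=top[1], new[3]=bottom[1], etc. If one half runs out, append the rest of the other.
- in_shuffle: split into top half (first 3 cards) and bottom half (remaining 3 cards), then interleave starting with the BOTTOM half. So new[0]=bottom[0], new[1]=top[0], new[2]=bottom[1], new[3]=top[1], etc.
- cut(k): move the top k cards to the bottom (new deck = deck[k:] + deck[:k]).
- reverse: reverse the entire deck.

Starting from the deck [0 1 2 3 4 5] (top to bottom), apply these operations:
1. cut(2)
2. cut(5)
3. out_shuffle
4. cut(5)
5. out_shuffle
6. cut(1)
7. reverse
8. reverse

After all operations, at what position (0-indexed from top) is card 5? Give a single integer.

After op 1 (cut(2)): [2 3 4 5 0 1]
After op 2 (cut(5)): [1 2 3 4 5 0]
After op 3 (out_shuffle): [1 4 2 5 3 0]
After op 4 (cut(5)): [0 1 4 2 5 3]
After op 5 (out_shuffle): [0 2 1 5 4 3]
After op 6 (cut(1)): [2 1 5 4 3 0]
After op 7 (reverse): [0 3 4 5 1 2]
After op 8 (reverse): [2 1 5 4 3 0]
Card 5 is at position 2.

Answer: 2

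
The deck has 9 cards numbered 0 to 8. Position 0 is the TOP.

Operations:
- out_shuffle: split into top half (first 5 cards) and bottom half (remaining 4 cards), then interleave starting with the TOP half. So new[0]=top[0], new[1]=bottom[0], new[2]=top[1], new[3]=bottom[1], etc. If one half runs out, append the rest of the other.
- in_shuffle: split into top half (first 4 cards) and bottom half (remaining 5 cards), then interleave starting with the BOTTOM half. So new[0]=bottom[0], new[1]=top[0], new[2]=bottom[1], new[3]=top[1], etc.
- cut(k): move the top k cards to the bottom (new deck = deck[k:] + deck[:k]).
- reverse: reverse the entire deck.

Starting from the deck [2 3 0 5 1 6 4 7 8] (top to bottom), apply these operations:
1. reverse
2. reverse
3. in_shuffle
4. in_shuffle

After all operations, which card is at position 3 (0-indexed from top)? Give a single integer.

After op 1 (reverse): [8 7 4 6 1 5 0 3 2]
After op 2 (reverse): [2 3 0 5 1 6 4 7 8]
After op 3 (in_shuffle): [1 2 6 3 4 0 7 5 8]
After op 4 (in_shuffle): [4 1 0 2 7 6 5 3 8]
Position 3: card 2.

Answer: 2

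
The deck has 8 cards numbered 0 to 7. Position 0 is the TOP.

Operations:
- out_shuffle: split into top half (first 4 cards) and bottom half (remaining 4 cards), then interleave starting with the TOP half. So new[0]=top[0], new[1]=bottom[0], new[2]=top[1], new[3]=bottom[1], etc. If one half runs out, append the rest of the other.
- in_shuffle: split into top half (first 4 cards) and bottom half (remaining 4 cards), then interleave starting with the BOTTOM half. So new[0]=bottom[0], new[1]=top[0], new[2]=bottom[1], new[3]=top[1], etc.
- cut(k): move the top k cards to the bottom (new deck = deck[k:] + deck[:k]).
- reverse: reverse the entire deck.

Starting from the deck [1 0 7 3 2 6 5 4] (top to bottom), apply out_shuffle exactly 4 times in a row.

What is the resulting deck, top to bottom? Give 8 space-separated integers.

Answer: 1 2 0 6 7 5 3 4

Derivation:
After op 1 (out_shuffle): [1 2 0 6 7 5 3 4]
After op 2 (out_shuffle): [1 7 2 5 0 3 6 4]
After op 3 (out_shuffle): [1 0 7 3 2 6 5 4]
After op 4 (out_shuffle): [1 2 0 6 7 5 3 4]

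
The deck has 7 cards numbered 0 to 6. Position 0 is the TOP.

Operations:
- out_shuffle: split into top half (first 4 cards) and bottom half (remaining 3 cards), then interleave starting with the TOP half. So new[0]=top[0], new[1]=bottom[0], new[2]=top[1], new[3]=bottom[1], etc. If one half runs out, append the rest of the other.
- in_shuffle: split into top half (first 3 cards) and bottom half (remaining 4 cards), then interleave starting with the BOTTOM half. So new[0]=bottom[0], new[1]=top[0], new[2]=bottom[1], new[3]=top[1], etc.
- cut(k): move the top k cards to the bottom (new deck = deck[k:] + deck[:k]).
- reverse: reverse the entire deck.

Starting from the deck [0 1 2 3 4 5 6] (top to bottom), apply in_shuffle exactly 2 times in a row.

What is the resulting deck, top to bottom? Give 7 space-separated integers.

Answer: 1 3 5 0 2 4 6

Derivation:
After op 1 (in_shuffle): [3 0 4 1 5 2 6]
After op 2 (in_shuffle): [1 3 5 0 2 4 6]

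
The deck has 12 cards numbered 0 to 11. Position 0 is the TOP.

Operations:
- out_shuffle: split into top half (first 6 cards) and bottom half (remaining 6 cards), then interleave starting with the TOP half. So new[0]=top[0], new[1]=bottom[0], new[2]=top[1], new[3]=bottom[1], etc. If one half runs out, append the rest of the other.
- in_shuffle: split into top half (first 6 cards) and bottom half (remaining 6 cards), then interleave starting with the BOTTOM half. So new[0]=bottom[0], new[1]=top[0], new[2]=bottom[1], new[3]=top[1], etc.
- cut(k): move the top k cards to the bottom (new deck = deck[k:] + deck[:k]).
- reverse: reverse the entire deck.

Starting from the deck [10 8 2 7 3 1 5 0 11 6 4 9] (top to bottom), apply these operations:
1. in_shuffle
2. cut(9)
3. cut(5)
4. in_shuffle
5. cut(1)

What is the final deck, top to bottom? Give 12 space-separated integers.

After op 1 (in_shuffle): [5 10 0 8 11 2 6 7 4 3 9 1]
After op 2 (cut(9)): [3 9 1 5 10 0 8 11 2 6 7 4]
After op 3 (cut(5)): [0 8 11 2 6 7 4 3 9 1 5 10]
After op 4 (in_shuffle): [4 0 3 8 9 11 1 2 5 6 10 7]
After op 5 (cut(1)): [0 3 8 9 11 1 2 5 6 10 7 4]

Answer: 0 3 8 9 11 1 2 5 6 10 7 4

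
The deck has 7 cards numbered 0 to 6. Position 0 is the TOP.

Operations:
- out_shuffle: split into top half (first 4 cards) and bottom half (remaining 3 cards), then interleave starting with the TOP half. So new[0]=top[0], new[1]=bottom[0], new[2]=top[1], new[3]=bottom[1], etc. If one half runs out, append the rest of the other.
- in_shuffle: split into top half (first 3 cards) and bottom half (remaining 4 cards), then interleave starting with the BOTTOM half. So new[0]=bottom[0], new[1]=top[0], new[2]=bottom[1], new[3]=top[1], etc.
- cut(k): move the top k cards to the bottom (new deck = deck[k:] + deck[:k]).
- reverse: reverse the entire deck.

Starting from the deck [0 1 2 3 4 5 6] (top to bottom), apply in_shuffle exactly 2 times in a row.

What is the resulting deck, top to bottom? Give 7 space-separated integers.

After op 1 (in_shuffle): [3 0 4 1 5 2 6]
After op 2 (in_shuffle): [1 3 5 0 2 4 6]

Answer: 1 3 5 0 2 4 6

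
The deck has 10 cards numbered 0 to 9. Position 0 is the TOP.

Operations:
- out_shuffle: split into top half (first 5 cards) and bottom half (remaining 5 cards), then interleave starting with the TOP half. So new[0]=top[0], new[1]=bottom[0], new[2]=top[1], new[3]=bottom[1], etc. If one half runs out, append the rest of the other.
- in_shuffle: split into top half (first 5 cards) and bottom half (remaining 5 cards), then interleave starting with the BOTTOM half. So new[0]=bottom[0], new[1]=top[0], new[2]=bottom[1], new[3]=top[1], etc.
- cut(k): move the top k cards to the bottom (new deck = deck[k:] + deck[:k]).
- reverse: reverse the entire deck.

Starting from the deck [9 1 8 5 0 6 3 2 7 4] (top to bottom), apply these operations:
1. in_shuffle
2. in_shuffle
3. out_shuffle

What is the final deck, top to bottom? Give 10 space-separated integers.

Answer: 8 3 6 4 7 1 9 0 5 2

Derivation:
After op 1 (in_shuffle): [6 9 3 1 2 8 7 5 4 0]
After op 2 (in_shuffle): [8 6 7 9 5 3 4 1 0 2]
After op 3 (out_shuffle): [8 3 6 4 7 1 9 0 5 2]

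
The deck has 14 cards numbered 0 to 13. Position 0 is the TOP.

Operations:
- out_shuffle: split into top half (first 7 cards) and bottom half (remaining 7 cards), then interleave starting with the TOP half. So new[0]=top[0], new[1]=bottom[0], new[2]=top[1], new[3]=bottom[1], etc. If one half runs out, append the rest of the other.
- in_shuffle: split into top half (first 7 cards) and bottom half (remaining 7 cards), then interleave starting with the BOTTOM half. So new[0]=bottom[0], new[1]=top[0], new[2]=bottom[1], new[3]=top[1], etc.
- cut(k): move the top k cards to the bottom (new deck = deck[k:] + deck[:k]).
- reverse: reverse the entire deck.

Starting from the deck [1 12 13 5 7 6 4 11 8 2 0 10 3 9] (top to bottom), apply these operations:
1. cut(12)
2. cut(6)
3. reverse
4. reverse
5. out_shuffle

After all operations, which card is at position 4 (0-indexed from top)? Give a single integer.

After op 1 (cut(12)): [3 9 1 12 13 5 7 6 4 11 8 2 0 10]
After op 2 (cut(6)): [7 6 4 11 8 2 0 10 3 9 1 12 13 5]
After op 3 (reverse): [5 13 12 1 9 3 10 0 2 8 11 4 6 7]
After op 4 (reverse): [7 6 4 11 8 2 0 10 3 9 1 12 13 5]
After op 5 (out_shuffle): [7 10 6 3 4 9 11 1 8 12 2 13 0 5]
Position 4: card 4.

Answer: 4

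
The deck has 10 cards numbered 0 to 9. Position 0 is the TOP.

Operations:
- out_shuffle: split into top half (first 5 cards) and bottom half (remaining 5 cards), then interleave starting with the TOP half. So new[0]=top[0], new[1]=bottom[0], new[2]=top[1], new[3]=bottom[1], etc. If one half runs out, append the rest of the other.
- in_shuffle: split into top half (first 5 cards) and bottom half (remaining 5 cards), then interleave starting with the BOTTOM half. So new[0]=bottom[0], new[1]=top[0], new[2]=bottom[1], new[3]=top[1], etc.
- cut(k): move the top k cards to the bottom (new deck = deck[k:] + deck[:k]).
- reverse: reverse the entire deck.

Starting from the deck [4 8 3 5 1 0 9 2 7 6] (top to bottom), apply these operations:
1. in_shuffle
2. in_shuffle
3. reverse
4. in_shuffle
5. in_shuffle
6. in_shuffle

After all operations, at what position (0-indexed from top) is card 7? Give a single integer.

After op 1 (in_shuffle): [0 4 9 8 2 3 7 5 6 1]
After op 2 (in_shuffle): [3 0 7 4 5 9 6 8 1 2]
After op 3 (reverse): [2 1 8 6 9 5 4 7 0 3]
After op 4 (in_shuffle): [5 2 4 1 7 8 0 6 3 9]
After op 5 (in_shuffle): [8 5 0 2 6 4 3 1 9 7]
After op 6 (in_shuffle): [4 8 3 5 1 0 9 2 7 6]
Card 7 is at position 8.

Answer: 8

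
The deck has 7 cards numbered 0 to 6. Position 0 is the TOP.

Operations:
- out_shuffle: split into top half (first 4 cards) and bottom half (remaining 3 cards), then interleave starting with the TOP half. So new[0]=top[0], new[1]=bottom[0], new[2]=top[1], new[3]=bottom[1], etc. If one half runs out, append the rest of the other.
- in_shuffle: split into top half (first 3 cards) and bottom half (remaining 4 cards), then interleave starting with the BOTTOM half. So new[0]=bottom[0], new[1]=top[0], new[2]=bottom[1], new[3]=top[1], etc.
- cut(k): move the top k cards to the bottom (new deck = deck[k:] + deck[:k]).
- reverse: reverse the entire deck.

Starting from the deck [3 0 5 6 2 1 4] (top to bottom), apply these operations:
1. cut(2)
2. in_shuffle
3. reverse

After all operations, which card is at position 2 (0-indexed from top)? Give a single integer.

Answer: 3

Derivation:
After op 1 (cut(2)): [5 6 2 1 4 3 0]
After op 2 (in_shuffle): [1 5 4 6 3 2 0]
After op 3 (reverse): [0 2 3 6 4 5 1]
Position 2: card 3.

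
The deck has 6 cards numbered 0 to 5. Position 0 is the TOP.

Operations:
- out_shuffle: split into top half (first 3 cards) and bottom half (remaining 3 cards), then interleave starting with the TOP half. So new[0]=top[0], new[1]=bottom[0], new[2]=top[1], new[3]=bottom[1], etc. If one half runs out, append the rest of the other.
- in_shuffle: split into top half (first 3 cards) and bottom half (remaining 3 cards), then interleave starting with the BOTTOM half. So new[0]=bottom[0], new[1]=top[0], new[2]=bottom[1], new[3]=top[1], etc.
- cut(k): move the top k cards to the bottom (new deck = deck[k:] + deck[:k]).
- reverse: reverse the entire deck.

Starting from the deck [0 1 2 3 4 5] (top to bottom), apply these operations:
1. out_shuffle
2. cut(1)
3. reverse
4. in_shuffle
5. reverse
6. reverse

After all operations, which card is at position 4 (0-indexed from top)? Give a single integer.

Answer: 3

Derivation:
After op 1 (out_shuffle): [0 3 1 4 2 5]
After op 2 (cut(1)): [3 1 4 2 5 0]
After op 3 (reverse): [0 5 2 4 1 3]
After op 4 (in_shuffle): [4 0 1 5 3 2]
After op 5 (reverse): [2 3 5 1 0 4]
After op 6 (reverse): [4 0 1 5 3 2]
Position 4: card 3.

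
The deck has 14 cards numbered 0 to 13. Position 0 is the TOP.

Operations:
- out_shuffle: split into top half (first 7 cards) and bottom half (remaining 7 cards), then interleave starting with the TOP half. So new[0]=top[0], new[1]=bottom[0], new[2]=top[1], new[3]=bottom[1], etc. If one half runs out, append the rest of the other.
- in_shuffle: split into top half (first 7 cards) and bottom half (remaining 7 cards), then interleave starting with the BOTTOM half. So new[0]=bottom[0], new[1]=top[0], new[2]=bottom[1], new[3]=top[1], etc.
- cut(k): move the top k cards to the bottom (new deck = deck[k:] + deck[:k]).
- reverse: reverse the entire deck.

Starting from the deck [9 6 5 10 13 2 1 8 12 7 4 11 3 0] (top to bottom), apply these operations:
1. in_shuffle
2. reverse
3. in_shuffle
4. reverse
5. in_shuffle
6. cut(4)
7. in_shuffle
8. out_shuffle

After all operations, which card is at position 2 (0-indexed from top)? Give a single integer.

Answer: 7

Derivation:
After op 1 (in_shuffle): [8 9 12 6 7 5 4 10 11 13 3 2 0 1]
After op 2 (reverse): [1 0 2 3 13 11 10 4 5 7 6 12 9 8]
After op 3 (in_shuffle): [4 1 5 0 7 2 6 3 12 13 9 11 8 10]
After op 4 (reverse): [10 8 11 9 13 12 3 6 2 7 0 5 1 4]
After op 5 (in_shuffle): [6 10 2 8 7 11 0 9 5 13 1 12 4 3]
After op 6 (cut(4)): [7 11 0 9 5 13 1 12 4 3 6 10 2 8]
After op 7 (in_shuffle): [12 7 4 11 3 0 6 9 10 5 2 13 8 1]
After op 8 (out_shuffle): [12 9 7 10 4 5 11 2 3 13 0 8 6 1]
Position 2: card 7.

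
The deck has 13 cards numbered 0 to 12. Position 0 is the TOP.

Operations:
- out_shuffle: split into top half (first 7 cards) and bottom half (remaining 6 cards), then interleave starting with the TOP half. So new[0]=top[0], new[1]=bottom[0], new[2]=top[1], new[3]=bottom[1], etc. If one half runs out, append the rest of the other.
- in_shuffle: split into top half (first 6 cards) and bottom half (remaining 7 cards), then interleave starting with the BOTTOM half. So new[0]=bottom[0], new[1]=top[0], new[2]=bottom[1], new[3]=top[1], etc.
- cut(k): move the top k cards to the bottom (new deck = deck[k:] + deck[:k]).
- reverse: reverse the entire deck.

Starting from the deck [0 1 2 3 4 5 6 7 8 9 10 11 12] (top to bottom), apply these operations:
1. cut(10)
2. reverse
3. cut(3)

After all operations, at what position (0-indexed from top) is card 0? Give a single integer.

After op 1 (cut(10)): [10 11 12 0 1 2 3 4 5 6 7 8 9]
After op 2 (reverse): [9 8 7 6 5 4 3 2 1 0 12 11 10]
After op 3 (cut(3)): [6 5 4 3 2 1 0 12 11 10 9 8 7]
Card 0 is at position 6.

Answer: 6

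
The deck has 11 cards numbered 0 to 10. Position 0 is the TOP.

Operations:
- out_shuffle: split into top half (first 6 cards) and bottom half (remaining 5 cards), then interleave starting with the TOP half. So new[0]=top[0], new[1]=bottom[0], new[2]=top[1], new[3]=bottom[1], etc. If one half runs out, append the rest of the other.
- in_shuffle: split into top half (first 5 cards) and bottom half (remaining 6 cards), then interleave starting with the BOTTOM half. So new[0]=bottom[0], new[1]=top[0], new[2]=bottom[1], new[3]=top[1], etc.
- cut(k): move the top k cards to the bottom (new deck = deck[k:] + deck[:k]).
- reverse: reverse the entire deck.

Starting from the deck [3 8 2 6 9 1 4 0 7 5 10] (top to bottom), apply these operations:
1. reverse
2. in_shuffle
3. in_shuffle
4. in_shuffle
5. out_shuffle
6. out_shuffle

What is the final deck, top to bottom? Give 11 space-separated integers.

Answer: 9 1 4 0 7 5 10 3 8 2 6

Derivation:
After op 1 (reverse): [10 5 7 0 4 1 9 6 2 8 3]
After op 2 (in_shuffle): [1 10 9 5 6 7 2 0 8 4 3]
After op 3 (in_shuffle): [7 1 2 10 0 9 8 5 4 6 3]
After op 4 (in_shuffle): [9 7 8 1 5 2 4 10 6 0 3]
After op 5 (out_shuffle): [9 4 7 10 8 6 1 0 5 3 2]
After op 6 (out_shuffle): [9 1 4 0 7 5 10 3 8 2 6]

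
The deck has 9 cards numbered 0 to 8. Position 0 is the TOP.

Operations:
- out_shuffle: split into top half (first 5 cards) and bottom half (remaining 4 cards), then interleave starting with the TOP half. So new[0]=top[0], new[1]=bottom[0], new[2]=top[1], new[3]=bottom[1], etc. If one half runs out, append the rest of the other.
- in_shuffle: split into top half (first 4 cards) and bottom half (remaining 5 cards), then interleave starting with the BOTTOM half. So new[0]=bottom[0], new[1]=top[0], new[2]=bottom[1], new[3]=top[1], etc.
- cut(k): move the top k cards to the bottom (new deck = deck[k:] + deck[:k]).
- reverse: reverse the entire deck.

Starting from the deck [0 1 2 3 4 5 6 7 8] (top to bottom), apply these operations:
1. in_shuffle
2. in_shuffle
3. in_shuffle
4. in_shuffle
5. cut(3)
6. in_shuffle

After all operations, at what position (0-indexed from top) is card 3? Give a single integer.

After op 1 (in_shuffle): [4 0 5 1 6 2 7 3 8]
After op 2 (in_shuffle): [6 4 2 0 7 5 3 1 8]
After op 3 (in_shuffle): [7 6 5 4 3 2 1 0 8]
After op 4 (in_shuffle): [3 7 2 6 1 5 0 4 8]
After op 5 (cut(3)): [6 1 5 0 4 8 3 7 2]
After op 6 (in_shuffle): [4 6 8 1 3 5 7 0 2]
Card 3 is at position 4.

Answer: 4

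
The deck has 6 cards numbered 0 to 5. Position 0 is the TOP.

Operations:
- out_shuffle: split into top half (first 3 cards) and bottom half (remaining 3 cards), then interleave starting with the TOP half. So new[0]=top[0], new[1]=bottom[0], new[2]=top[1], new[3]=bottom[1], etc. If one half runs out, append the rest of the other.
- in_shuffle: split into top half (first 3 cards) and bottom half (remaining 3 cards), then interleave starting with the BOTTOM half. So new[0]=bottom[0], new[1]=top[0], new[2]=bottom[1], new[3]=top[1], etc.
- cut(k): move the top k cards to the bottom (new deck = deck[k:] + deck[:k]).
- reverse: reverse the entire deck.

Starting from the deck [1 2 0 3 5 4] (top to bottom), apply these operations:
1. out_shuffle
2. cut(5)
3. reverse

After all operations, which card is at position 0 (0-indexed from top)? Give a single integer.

Answer: 0

Derivation:
After op 1 (out_shuffle): [1 3 2 5 0 4]
After op 2 (cut(5)): [4 1 3 2 5 0]
After op 3 (reverse): [0 5 2 3 1 4]
Position 0: card 0.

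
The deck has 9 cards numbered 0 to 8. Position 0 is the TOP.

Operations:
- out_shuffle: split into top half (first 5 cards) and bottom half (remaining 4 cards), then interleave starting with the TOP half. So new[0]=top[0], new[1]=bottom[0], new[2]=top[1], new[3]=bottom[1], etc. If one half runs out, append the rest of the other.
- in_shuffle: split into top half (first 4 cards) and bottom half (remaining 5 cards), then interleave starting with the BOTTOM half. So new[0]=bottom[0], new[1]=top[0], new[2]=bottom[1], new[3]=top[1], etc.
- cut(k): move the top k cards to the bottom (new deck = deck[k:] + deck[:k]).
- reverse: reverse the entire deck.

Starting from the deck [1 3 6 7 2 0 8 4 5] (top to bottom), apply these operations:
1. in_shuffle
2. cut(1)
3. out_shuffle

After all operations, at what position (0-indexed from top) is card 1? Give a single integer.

After op 1 (in_shuffle): [2 1 0 3 8 6 4 7 5]
After op 2 (cut(1)): [1 0 3 8 6 4 7 5 2]
After op 3 (out_shuffle): [1 4 0 7 3 5 8 2 6]
Card 1 is at position 0.

Answer: 0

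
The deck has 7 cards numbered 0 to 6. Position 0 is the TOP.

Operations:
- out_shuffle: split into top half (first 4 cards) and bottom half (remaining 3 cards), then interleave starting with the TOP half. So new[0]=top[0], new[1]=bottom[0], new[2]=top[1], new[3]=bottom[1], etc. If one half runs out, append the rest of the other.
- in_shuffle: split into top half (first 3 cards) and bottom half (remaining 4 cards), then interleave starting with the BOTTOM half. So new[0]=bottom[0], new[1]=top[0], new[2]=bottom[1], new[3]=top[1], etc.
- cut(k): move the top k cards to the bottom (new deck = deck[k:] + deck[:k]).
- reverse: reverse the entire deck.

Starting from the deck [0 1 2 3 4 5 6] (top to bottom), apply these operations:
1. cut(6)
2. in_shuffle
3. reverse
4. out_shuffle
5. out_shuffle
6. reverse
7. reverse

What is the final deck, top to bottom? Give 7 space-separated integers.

After op 1 (cut(6)): [6 0 1 2 3 4 5]
After op 2 (in_shuffle): [2 6 3 0 4 1 5]
After op 3 (reverse): [5 1 4 0 3 6 2]
After op 4 (out_shuffle): [5 3 1 6 4 2 0]
After op 5 (out_shuffle): [5 4 3 2 1 0 6]
After op 6 (reverse): [6 0 1 2 3 4 5]
After op 7 (reverse): [5 4 3 2 1 0 6]

Answer: 5 4 3 2 1 0 6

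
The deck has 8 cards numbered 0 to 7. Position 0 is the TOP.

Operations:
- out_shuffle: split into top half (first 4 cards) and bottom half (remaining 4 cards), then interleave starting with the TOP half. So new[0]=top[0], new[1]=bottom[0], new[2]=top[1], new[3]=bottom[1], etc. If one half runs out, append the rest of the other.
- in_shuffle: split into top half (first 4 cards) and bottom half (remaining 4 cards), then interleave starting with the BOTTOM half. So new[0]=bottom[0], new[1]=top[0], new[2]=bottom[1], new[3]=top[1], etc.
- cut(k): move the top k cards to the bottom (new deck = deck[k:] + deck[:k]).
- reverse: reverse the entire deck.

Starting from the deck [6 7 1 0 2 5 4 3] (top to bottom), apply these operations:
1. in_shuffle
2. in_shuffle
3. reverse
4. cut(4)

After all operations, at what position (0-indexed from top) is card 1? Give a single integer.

Answer: 1

Derivation:
After op 1 (in_shuffle): [2 6 5 7 4 1 3 0]
After op 2 (in_shuffle): [4 2 1 6 3 5 0 7]
After op 3 (reverse): [7 0 5 3 6 1 2 4]
After op 4 (cut(4)): [6 1 2 4 7 0 5 3]
Card 1 is at position 1.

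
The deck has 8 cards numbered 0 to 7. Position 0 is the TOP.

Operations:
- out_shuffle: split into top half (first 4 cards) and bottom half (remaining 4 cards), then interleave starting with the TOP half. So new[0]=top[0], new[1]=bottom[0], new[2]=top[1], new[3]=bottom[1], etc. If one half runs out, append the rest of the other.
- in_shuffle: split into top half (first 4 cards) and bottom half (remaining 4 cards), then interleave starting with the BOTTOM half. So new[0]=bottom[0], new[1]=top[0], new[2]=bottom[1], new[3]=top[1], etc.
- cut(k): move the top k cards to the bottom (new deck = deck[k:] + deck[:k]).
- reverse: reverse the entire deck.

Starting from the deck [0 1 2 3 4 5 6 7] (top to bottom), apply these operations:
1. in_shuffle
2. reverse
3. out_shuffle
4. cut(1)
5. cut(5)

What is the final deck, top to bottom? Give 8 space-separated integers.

After op 1 (in_shuffle): [4 0 5 1 6 2 7 3]
After op 2 (reverse): [3 7 2 6 1 5 0 4]
After op 3 (out_shuffle): [3 1 7 5 2 0 6 4]
After op 4 (cut(1)): [1 7 5 2 0 6 4 3]
After op 5 (cut(5)): [6 4 3 1 7 5 2 0]

Answer: 6 4 3 1 7 5 2 0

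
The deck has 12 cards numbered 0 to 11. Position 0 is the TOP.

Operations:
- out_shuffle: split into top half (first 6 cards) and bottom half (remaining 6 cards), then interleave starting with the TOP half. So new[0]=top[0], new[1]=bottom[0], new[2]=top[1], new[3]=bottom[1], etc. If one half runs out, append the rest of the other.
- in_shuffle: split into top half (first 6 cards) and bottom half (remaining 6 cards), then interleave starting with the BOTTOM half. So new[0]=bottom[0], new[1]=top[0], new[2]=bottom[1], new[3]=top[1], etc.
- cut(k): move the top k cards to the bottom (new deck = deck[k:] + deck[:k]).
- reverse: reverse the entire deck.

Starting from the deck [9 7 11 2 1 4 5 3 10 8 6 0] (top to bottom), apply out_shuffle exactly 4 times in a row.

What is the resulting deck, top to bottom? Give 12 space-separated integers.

Answer: 9 8 3 4 2 7 6 10 5 1 11 0

Derivation:
After op 1 (out_shuffle): [9 5 7 3 11 10 2 8 1 6 4 0]
After op 2 (out_shuffle): [9 2 5 8 7 1 3 6 11 4 10 0]
After op 3 (out_shuffle): [9 3 2 6 5 11 8 4 7 10 1 0]
After op 4 (out_shuffle): [9 8 3 4 2 7 6 10 5 1 11 0]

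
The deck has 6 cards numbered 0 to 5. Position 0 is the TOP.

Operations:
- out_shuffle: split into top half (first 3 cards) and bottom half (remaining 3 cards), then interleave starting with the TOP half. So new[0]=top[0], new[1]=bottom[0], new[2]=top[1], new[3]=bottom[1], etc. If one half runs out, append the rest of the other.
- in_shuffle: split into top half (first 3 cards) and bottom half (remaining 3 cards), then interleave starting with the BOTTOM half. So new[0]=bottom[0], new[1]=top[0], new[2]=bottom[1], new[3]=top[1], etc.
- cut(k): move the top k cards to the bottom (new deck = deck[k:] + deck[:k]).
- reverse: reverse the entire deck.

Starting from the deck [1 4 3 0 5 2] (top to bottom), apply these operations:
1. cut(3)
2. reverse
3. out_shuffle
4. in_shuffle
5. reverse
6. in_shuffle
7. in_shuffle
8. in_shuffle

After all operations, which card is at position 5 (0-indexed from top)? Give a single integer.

After op 1 (cut(3)): [0 5 2 1 4 3]
After op 2 (reverse): [3 4 1 2 5 0]
After op 3 (out_shuffle): [3 2 4 5 1 0]
After op 4 (in_shuffle): [5 3 1 2 0 4]
After op 5 (reverse): [4 0 2 1 3 5]
After op 6 (in_shuffle): [1 4 3 0 5 2]
After op 7 (in_shuffle): [0 1 5 4 2 3]
After op 8 (in_shuffle): [4 0 2 1 3 5]
Position 5: card 5.

Answer: 5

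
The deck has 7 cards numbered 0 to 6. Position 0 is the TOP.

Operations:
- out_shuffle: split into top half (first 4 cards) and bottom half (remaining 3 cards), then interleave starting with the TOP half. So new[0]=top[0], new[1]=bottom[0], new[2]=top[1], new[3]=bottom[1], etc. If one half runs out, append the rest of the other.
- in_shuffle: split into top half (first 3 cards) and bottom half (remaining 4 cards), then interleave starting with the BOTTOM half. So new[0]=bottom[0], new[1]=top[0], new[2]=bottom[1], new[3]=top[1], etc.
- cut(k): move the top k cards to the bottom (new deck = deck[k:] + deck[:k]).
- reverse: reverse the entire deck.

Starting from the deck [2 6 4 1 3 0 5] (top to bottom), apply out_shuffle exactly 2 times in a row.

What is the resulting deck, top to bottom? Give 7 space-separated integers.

After op 1 (out_shuffle): [2 3 6 0 4 5 1]
After op 2 (out_shuffle): [2 4 3 5 6 1 0]

Answer: 2 4 3 5 6 1 0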